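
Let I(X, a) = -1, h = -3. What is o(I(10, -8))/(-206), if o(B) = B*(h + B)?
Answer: -2/103 ≈ -0.019417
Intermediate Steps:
o(B) = B*(-3 + B)
o(I(10, -8))/(-206) = -(-3 - 1)/(-206) = -1*(-4)*(-1/206) = 4*(-1/206) = -2/103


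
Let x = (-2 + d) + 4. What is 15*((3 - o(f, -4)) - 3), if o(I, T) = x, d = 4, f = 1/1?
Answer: -90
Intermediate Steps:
f = 1
x = 6 (x = (-2 + 4) + 4 = 2 + 4 = 6)
o(I, T) = 6
15*((3 - o(f, -4)) - 3) = 15*((3 - 1*6) - 3) = 15*((3 - 6) - 3) = 15*(-3 - 3) = 15*(-6) = -90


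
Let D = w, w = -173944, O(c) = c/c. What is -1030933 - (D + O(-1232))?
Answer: -856990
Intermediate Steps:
O(c) = 1
D = -173944
-1030933 - (D + O(-1232)) = -1030933 - (-173944 + 1) = -1030933 - 1*(-173943) = -1030933 + 173943 = -856990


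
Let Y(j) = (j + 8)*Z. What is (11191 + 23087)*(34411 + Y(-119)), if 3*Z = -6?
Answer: 1187149974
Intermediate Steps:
Z = -2 (Z = (1/3)*(-6) = -2)
Y(j) = -16 - 2*j (Y(j) = (j + 8)*(-2) = (8 + j)*(-2) = -16 - 2*j)
(11191 + 23087)*(34411 + Y(-119)) = (11191 + 23087)*(34411 + (-16 - 2*(-119))) = 34278*(34411 + (-16 + 238)) = 34278*(34411 + 222) = 34278*34633 = 1187149974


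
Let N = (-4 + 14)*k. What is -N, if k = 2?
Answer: -20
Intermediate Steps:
N = 20 (N = (-4 + 14)*2 = 10*2 = 20)
-N = -1*20 = -20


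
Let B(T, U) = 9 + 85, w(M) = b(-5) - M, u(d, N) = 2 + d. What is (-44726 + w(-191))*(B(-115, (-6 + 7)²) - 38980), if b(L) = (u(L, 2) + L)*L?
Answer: 1730232570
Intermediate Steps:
b(L) = L*(2 + 2*L) (b(L) = ((2 + L) + L)*L = (2 + 2*L)*L = L*(2 + 2*L))
w(M) = 40 - M (w(M) = 2*(-5)*(1 - 5) - M = 2*(-5)*(-4) - M = 40 - M)
B(T, U) = 94
(-44726 + w(-191))*(B(-115, (-6 + 7)²) - 38980) = (-44726 + (40 - 1*(-191)))*(94 - 38980) = (-44726 + (40 + 191))*(-38886) = (-44726 + 231)*(-38886) = -44495*(-38886) = 1730232570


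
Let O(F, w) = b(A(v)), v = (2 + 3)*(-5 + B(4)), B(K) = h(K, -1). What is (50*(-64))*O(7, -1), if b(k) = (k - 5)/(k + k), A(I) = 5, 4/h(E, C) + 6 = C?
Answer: 0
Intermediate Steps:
h(E, C) = 4/(-6 + C)
B(K) = -4/7 (B(K) = 4/(-6 - 1) = 4/(-7) = 4*(-1/7) = -4/7)
v = -195/7 (v = (2 + 3)*(-5 - 4/7) = 5*(-39/7) = -195/7 ≈ -27.857)
b(k) = (-5 + k)/(2*k) (b(k) = (-5 + k)/((2*k)) = (-5 + k)*(1/(2*k)) = (-5 + k)/(2*k))
O(F, w) = 0 (O(F, w) = (1/2)*(-5 + 5)/5 = (1/2)*(1/5)*0 = 0)
(50*(-64))*O(7, -1) = (50*(-64))*0 = -3200*0 = 0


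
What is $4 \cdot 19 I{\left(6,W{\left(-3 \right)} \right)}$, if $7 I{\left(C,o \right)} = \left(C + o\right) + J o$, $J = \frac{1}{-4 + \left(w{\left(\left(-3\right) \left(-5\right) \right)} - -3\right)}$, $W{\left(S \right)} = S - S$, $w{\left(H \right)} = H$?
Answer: $\frac{456}{7} \approx 65.143$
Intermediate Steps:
$W{\left(S \right)} = 0$
$J = \frac{1}{14}$ ($J = \frac{1}{-4 - -18} = \frac{1}{-4 + \left(15 + 3\right)} = \frac{1}{-4 + 18} = \frac{1}{14} \approx 0.071429$)
$I{\left(C,o \right)} = \frac{C}{7} + \frac{15 o}{98}$ ($I{\left(C,o \right)} = \frac{\left(C + o\right) + \frac{o}{14}}{7} = \frac{C + \frac{15 o}{14}}{7} = \frac{C}{7} + \frac{15 o}{98}$)
$4 \cdot 19 I{\left(6,W{\left(-3 \right)} \right)} = 4 \cdot 19 \left(\frac{1}{7} \cdot 6 + \frac{15}{98} \cdot 0\right) = 76 \left(\frac{6}{7} + 0\right) = 76 \cdot \frac{6}{7} = \frac{456}{7}$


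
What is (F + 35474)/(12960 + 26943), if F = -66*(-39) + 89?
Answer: 38137/39903 ≈ 0.95574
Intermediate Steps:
F = 2663 (F = 2574 + 89 = 2663)
(F + 35474)/(12960 + 26943) = (2663 + 35474)/(12960 + 26943) = 38137/39903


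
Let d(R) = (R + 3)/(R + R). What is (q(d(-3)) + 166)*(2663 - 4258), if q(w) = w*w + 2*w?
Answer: -264770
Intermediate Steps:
d(R) = (3 + R)/(2*R) (d(R) = (3 + R)/((2*R)) = (3 + R)*(1/(2*R)) = (3 + R)/(2*R))
q(w) = w**2 + 2*w
(q(d(-3)) + 166)*(2663 - 4258) = (((1/2)*(3 - 3)/(-3))*(2 + (1/2)*(3 - 3)/(-3)) + 166)*(2663 - 4258) = (((1/2)*(-1/3)*0)*(2 + (1/2)*(-1/3)*0) + 166)*(-1595) = (0*(2 + 0) + 166)*(-1595) = (0*2 + 166)*(-1595) = (0 + 166)*(-1595) = 166*(-1595) = -264770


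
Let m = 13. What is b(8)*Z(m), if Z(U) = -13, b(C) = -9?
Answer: 117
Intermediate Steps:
b(8)*Z(m) = -9*(-13) = 117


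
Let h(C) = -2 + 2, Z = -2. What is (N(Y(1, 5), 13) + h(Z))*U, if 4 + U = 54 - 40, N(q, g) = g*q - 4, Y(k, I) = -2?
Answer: -300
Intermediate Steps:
N(q, g) = -4 + g*q
h(C) = 0
U = 10 (U = -4 + (54 - 40) = -4 + 14 = 10)
(N(Y(1, 5), 13) + h(Z))*U = ((-4 + 13*(-2)) + 0)*10 = ((-4 - 26) + 0)*10 = (-30 + 0)*10 = -30*10 = -300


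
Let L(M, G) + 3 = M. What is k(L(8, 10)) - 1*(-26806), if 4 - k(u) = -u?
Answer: 26815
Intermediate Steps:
L(M, G) = -3 + M
k(u) = 4 + u (k(u) = 4 - (-1)*u = 4 + u)
k(L(8, 10)) - 1*(-26806) = (4 + (-3 + 8)) - 1*(-26806) = (4 + 5) + 26806 = 9 + 26806 = 26815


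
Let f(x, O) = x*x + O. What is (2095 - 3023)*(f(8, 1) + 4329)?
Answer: -4077632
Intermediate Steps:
f(x, O) = O + x**2 (f(x, O) = x**2 + O = O + x**2)
(2095 - 3023)*(f(8, 1) + 4329) = (2095 - 3023)*((1 + 8**2) + 4329) = -928*((1 + 64) + 4329) = -928*(65 + 4329) = -928*4394 = -4077632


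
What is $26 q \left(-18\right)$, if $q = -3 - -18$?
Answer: $-7020$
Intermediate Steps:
$q = 15$ ($q = -3 + 18 = 15$)
$26 q \left(-18\right) = 26 \cdot 15 \left(-18\right) = 390 \left(-18\right) = -7020$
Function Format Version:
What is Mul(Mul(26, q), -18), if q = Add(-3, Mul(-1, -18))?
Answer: -7020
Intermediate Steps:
q = 15 (q = Add(-3, 18) = 15)
Mul(Mul(26, q), -18) = Mul(Mul(26, 15), -18) = Mul(390, -18) = -7020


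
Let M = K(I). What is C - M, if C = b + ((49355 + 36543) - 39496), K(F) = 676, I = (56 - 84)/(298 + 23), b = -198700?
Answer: -152974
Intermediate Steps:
I = -28/321 ≈ -0.087227
M = 676
C = -152298 (C = -198700 + ((49355 + 36543) - 39496) = -198700 + (85898 - 39496) = -198700 + 46402 = -152298)
C - M = -152298 - 1*676 = -152298 - 676 = -152974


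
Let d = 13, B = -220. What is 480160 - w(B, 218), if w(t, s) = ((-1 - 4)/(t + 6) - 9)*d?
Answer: 102779213/214 ≈ 4.8028e+5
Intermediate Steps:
w(t, s) = -117 - 65/(6 + t) (w(t, s) = ((-1 - 4)/(t + 6) - 9)*13 = (-5/(6 + t) - 9)*13 = (-9 - 5/(6 + t))*13 = -117 - 65/(6 + t))
480160 - w(B, 218) = 480160 - 13*(-59 - 9*(-220))/(6 - 220) = 480160 - 13*(-59 + 1980)/(-214) = 480160 - 13*(-1)*1921/214 = 480160 - 1*(-24973/214) = 480160 + 24973/214 = 102779213/214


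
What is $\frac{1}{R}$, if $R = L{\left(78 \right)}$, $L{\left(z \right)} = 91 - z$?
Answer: $\frac{1}{13} \approx 0.076923$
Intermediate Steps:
$R = 13$ ($R = 91 - 78 = 13$)
$\frac{1}{R} = \frac{1}{13}$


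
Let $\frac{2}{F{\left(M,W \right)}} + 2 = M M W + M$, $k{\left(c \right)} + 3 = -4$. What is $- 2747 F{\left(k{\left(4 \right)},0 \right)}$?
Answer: $\frac{5494}{9} \approx 610.44$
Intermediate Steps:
$k{\left(c \right)} = -7$ ($k{\left(c \right)} = -3 - 4 = -7$)
$F{\left(M,W \right)} = \frac{2}{-2 + M + W M^{2}}$ ($F{\left(M,W \right)} = \frac{2}{-2 + \left(M M W + M\right)} = \frac{2}{-2 + \left(M^{2} W + M\right)} = \frac{2}{-2 + \left(W M^{2} + M\right)} = \frac{2}{-2 + \left(M + W M^{2}\right)} = \frac{2}{-2 + M + W M^{2}}$)
$- 2747 F{\left(k{\left(4 \right)},0 \right)} = - 2747 \frac{2}{-2 - 7 + 0 \left(-7\right)^{2}} = - 2747 \frac{2}{-2 - 7 + 0 \cdot 49} = - 2747 \frac{2}{-2 - 7 + 0} = - 2747 \frac{2}{-9} = - 2747 \cdot 2 \left(- \frac{1}{9}\right) = \left(-2747\right) \left(- \frac{2}{9}\right) = \frac{5494}{9}$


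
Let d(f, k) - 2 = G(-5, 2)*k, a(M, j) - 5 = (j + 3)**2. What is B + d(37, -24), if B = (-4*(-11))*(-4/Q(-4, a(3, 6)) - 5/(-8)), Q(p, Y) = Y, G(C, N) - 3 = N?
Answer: -7959/86 ≈ -92.547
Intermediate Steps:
G(C, N) = 3 + N
a(M, j) = 5 + (3 + j)**2 (a(M, j) = 5 + (j + 3)**2 = 5 + (3 + j)**2)
d(f, k) = 2 + 5*k (d(f, k) = 2 + (3 + 2)*k = 2 + 5*k)
B = 2189/86 (B = (-4*(-11))*(-4/(5 + (3 + 6)**2) - 5/(-8)) = 44*(-4/(5 + 9**2) - 5*(-1/8)) = 44*(-4/(5 + 81) + 5/8) = 44*(-4/86 + 5/8) = 44*(-4*1/86 + 5/8) = 44*(-2/43 + 5/8) = 44*(199/344) = 2189/86 ≈ 25.453)
B + d(37, -24) = 2189/86 + (2 + 5*(-24)) = 2189/86 + (2 - 120) = 2189/86 - 118 = -7959/86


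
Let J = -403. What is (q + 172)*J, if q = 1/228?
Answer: -15804451/228 ≈ -69318.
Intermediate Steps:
q = 1/228 ≈ 0.0043860
(q + 172)*J = (1/228 + 172)*(-403) = (39217/228)*(-403) = -15804451/228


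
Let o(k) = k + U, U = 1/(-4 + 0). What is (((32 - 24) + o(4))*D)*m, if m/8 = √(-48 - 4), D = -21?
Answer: -3948*I*√13 ≈ -14235.0*I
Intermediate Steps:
U = -¼ (U = 1/(-4) = -¼ ≈ -0.25000)
o(k) = -¼ + k (o(k) = k - ¼ = -¼ + k)
m = 16*I*√13 (m = 8*√(-48 - 4) = 8*√(-52) = 8*(2*I*√13) = 16*I*√13 ≈ 57.689*I)
(((32 - 24) + o(4))*D)*m = (((32 - 24) + (-¼ + 4))*(-21))*(16*I*√13) = ((8 + 15/4)*(-21))*(16*I*√13) = ((47/4)*(-21))*(16*I*√13) = -3948*I*√13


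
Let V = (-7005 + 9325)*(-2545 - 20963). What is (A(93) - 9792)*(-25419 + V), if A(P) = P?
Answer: 529216032321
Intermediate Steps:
V = -54538560 (V = 2320*(-23508) = -54538560)
(A(93) - 9792)*(-25419 + V) = (93 - 9792)*(-25419 - 54538560) = -9699*(-54563979) = 529216032321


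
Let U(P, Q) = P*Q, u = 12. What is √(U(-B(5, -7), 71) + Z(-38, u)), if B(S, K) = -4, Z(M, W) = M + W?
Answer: √258 ≈ 16.062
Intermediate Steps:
√(U(-B(5, -7), 71) + Z(-38, u)) = √(-1*(-4)*71 + (-38 + 12)) = √(4*71 - 26) = √(284 - 26) = √258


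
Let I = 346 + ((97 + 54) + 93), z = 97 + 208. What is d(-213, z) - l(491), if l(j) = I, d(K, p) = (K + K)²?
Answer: 180886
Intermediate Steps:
z = 305
d(K, p) = 4*K² (d(K, p) = (2*K)² = 4*K²)
I = 590 (I = 346 + (151 + 93) = 346 + 244 = 590)
l(j) = 590
d(-213, z) - l(491) = 4*(-213)² - 1*590 = 4*45369 - 590 = 181476 - 590 = 180886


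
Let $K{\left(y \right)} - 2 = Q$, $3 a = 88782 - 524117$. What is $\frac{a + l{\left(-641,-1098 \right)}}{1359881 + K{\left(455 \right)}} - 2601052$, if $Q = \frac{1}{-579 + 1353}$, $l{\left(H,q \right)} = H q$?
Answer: $- \frac{2737735401375334}{1052549443} \approx -2.6011 \cdot 10^{6}$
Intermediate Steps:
$Q = \frac{1}{774} \approx 0.001292$
$a = - \frac{435335}{3}$ ($a = \frac{88782 - 524117}{3} = \frac{1}{3} \left(-435335\right) = - \frac{435335}{3} \approx -1.4511 \cdot 10^{5}$)
$K{\left(y \right)} = \frac{1549}{774}$ ($K{\left(y \right)} = 2 + \frac{1}{774} = \frac{1549}{774}$)
$\frac{a + l{\left(-641,-1098 \right)}}{1359881 + K{\left(455 \right)}} - 2601052 = \frac{- \frac{435335}{3} - -703818}{1359881 + \frac{1549}{774}} - 2601052 = \frac{- \frac{435335}{3} + 703818}{\frac{1052549443}{774}} - 2601052 = \frac{1676119}{3} \cdot \frac{774}{1052549443} - 2601052 = \frac{432438702}{1052549443} - 2601052 = - \frac{2737735401375334}{1052549443}$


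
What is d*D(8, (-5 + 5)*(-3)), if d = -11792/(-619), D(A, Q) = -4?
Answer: -47168/619 ≈ -76.200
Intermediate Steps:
d = 11792/619 (d = -11792*(-1/619) = 11792/619 ≈ 19.050)
d*D(8, (-5 + 5)*(-3)) = (11792/619)*(-4) = -47168/619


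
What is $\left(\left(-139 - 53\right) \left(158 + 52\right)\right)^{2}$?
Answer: $1625702400$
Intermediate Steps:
$\left(\left(-139 - 53\right) \left(158 + 52\right)\right)^{2} = \left(\left(-192\right) 210\right)^{2} = \left(-40320\right)^{2} = 1625702400$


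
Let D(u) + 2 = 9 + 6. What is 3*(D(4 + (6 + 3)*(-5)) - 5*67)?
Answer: -966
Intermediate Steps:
D(u) = 13 (D(u) = -2 + (9 + 6) = -2 + 15 = 13)
3*(D(4 + (6 + 3)*(-5)) - 5*67) = 3*(13 - 5*67) = 3*(13 - 1*335) = 3*(13 - 335) = 3*(-322) = -966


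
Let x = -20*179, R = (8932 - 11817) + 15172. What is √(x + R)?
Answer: √8707 ≈ 93.311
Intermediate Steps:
R = 12287 (R = -2885 + 15172 = 12287)
x = -3580
√(x + R) = √(-3580 + 12287) = √8707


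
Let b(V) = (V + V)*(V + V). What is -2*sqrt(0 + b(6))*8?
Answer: -192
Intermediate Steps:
b(V) = 4*V**2 (b(V) = (2*V)*(2*V) = 4*V**2)
-2*sqrt(0 + b(6))*8 = -2*sqrt(0 + 4*6**2)*8 = -2*sqrt(0 + 4*36)*8 = -2*sqrt(0 + 144)*8 = -2*sqrt(144)*8 = -2*12*8 = -24*8 = -192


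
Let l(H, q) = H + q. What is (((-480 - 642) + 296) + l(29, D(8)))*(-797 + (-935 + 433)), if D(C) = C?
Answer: 1024911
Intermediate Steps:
(((-480 - 642) + 296) + l(29, D(8)))*(-797 + (-935 + 433)) = (((-480 - 642) + 296) + (29 + 8))*(-797 + (-935 + 433)) = ((-1122 + 296) + 37)*(-797 - 502) = (-826 + 37)*(-1299) = -789*(-1299) = 1024911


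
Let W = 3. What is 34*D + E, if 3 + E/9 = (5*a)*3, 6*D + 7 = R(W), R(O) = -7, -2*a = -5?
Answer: 1387/6 ≈ 231.17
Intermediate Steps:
a = 5/2 (a = -1/2*(-5) = 5/2 ≈ 2.5000)
D = -7/3 (D = -7/6 + (1/6)*(-7) = -7/6 - 7/6 = -7/3 ≈ -2.3333)
E = 621/2 (E = -27 + 9*((5*(5/2))*3) = -27 + 9*((25/2)*3) = -27 + 9*(75/2) = -27 + 675/2 = 621/2 ≈ 310.50)
34*D + E = 34*(-7/3) + 621/2 = -238/3 + 621/2 = 1387/6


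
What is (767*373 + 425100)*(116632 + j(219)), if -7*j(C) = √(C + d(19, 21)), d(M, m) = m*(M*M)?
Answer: 82947628712 - 7111910*√78/7 ≈ 8.2939e+10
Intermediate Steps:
d(M, m) = m*M²
j(C) = -√(7581 + C)/7 (j(C) = -√(C + 21*19²)/7 = -√(C + 21*361)/7 = -√(C + 7581)/7 = -√(7581 + C)/7)
(767*373 + 425100)*(116632 + j(219)) = (767*373 + 425100)*(116632 - √(7581 + 219)/7) = (286091 + 425100)*(116632 - 10*√78/7) = 711191*(116632 - 10*√78/7) = 82947628712 - 7111910*√78/7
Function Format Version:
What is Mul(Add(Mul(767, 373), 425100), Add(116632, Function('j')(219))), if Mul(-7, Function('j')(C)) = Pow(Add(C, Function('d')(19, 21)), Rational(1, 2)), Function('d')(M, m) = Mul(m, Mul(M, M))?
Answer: Add(82947628712, Mul(Rational(-7111910, 7), Pow(78, Rational(1, 2)))) ≈ 8.2939e+10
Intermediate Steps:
Function('d')(M, m) = Mul(m, Pow(M, 2))
Function('j')(C) = Mul(Rational(-1, 7), Pow(Add(7581, C), Rational(1, 2))) (Function('j')(C) = Mul(Rational(-1, 7), Pow(Add(C, Mul(21, Pow(19, 2))), Rational(1, 2))) = Mul(Rational(-1, 7), Pow(Add(C, Mul(21, 361)), Rational(1, 2))) = Mul(Rational(-1, 7), Pow(Add(C, 7581), Rational(1, 2))) = Mul(Rational(-1, 7), Pow(Add(7581, C), Rational(1, 2))))
Mul(Add(Mul(767, 373), 425100), Add(116632, Function('j')(219))) = Mul(Add(Mul(767, 373), 425100), Add(116632, Mul(Rational(-1, 7), Pow(Add(7581, 219), Rational(1, 2))))) = Mul(Add(286091, 425100), Add(116632, Mul(Rational(-1, 7), Pow(7800, Rational(1, 2))))) = Mul(711191, Add(116632, Mul(Rational(-1, 7), Mul(10, Pow(78, Rational(1, 2)))))) = Mul(711191, Add(116632, Mul(Rational(-10, 7), Pow(78, Rational(1, 2))))) = Add(82947628712, Mul(Rational(-7111910, 7), Pow(78, Rational(1, 2))))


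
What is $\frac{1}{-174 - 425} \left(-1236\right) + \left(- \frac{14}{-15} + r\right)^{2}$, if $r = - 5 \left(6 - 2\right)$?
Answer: $\frac{49273904}{134775} \approx 365.6$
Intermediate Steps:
$r = -20$ ($r = \left(-5\right) 4 = -20$)
$\frac{1}{-174 - 425} \left(-1236\right) + \left(- \frac{14}{-15} + r\right)^{2} = \frac{1}{-174 - 425} \left(-1236\right) + \left(- \frac{14}{-15} - 20\right)^{2} = \frac{1}{-599} \left(-1236\right) + \left(\left(-14\right) \left(- \frac{1}{15}\right) - 20\right)^{2} = \left(- \frac{1}{599}\right) \left(-1236\right) + \left(\frac{14}{15} - 20\right)^{2} = \frac{1236}{599} + \left(- \frac{286}{15}\right)^{2} = \frac{1236}{599} + \frac{81796}{225} = \frac{49273904}{134775}$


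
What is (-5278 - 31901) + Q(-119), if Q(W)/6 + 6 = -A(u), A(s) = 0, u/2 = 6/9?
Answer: -37215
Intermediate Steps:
u = 4/3 (u = 2*(6/9) = 2*(6*(⅑)) = 2*(⅔) = 4/3 ≈ 1.3333)
Q(W) = -36 (Q(W) = -36 + 6*(-1*0) = -36 + 6*0 = -36 + 0 = -36)
(-5278 - 31901) + Q(-119) = (-5278 - 31901) - 36 = -37179 - 36 = -37215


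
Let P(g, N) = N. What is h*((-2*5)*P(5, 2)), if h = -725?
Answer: 14500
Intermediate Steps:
h*((-2*5)*P(5, 2)) = -725*(-2*5)*2 = -(-7250)*2 = -725*(-20) = 14500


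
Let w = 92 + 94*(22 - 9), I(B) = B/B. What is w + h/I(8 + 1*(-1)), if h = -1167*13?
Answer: -13857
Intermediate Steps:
h = -15171
I(B) = 1
w = 1314 (w = 92 + 94*13 = 92 + 1222 = 1314)
w + h/I(8 + 1*(-1)) = 1314 - 15171/1 = 1314 - 15171*1 = 1314 - 15171 = -13857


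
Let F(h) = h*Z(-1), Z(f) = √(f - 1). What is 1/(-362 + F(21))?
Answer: -181/65963 - 21*I*√2/131926 ≈ -0.002744 - 0.00022511*I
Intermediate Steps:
Z(f) = √(-1 + f)
F(h) = I*h*√2 (F(h) = h*√(-1 - 1) = h*√(-2) = h*(I*√2) = I*h*√2)
1/(-362 + F(21)) = 1/(-362 + I*21*√2) = 1/(-362 + 21*I*√2)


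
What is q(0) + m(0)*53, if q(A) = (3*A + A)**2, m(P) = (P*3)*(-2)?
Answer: 0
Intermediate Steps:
m(P) = -6*P (m(P) = (3*P)*(-2) = -6*P)
q(A) = 16*A**2 (q(A) = (4*A)**2 = 16*A**2)
q(0) + m(0)*53 = 16*0**2 - 6*0*53 = 16*0 + 0*53 = 0 + 0 = 0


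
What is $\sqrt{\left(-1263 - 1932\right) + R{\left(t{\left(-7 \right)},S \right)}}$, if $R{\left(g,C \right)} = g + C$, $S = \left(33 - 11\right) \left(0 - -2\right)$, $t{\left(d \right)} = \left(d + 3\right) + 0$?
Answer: $i \sqrt{3155} \approx 56.169 i$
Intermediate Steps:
$t{\left(d \right)} = 3 + d$ ($t{\left(d \right)} = \left(3 + d\right) + 0 = 3 + d$)
$S = 44$ ($S = 22 \left(0 + \left(-3 + 5\right)\right) = 22 \left(0 + 2\right) = 22 \cdot 2 = 44$)
$R{\left(g,C \right)} = C + g$
$\sqrt{\left(-1263 - 1932\right) + R{\left(t{\left(-7 \right)},S \right)}} = \sqrt{\left(-1263 - 1932\right) + \left(44 + \left(3 - 7\right)\right)} = \sqrt{\left(-1263 - 1932\right) + \left(44 - 4\right)} = \sqrt{-3195 + 40} = \sqrt{-3155} = i \sqrt{3155}$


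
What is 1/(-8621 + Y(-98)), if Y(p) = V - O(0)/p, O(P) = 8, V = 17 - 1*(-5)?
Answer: -49/421347 ≈ -0.00011629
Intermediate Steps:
V = 22 (V = 17 + 5 = 22)
Y(p) = 22 - 8/p
1/(-8621 + Y(-98)) = 1/(-8621 + (22 - 8/(-98))) = 1/(-8621 + (22 - 8*(-1/98))) = 1/(-8621 + (22 + 4/49)) = 1/(-8621 + 1082/49) = 1/(-421347/49) = -49/421347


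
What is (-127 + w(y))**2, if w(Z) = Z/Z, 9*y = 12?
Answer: 15876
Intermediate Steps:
y = 4/3 (y = (1/9)*12 = 4/3 ≈ 1.3333)
w(Z) = 1
(-127 + w(y))**2 = (-127 + 1)**2 = (-126)**2 = 15876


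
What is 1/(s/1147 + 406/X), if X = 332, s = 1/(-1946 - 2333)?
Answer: 814730158/996326473 ≈ 0.81773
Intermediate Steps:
s = -1/4279 (s = 1/(-4279) = -1/4279 ≈ -0.00023370)
1/(s/1147 + 406/X) = 1/(-1/4279/1147 + 406/332) = 1/(-1/4279*1/1147 + 406*(1/332)) = 1/(-1/4908013 + 203/166) = 1/(996326473/814730158) = 814730158/996326473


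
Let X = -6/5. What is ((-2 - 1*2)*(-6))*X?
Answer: -144/5 ≈ -28.800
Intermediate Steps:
X = -6/5 (X = -6*⅕ = -6/5 ≈ -1.2000)
((-2 - 1*2)*(-6))*X = ((-2 - 1*2)*(-6))*(-6/5) = ((-2 - 2)*(-6))*(-6/5) = -4*(-6)*(-6/5) = 24*(-6/5) = -144/5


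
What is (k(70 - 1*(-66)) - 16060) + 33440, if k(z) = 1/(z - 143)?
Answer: 121659/7 ≈ 17380.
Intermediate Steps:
k(z) = 1/(-143 + z)
(k(70 - 1*(-66)) - 16060) + 33440 = (1/(-143 + (70 - 1*(-66))) - 16060) + 33440 = (1/(-143 + (70 + 66)) - 16060) + 33440 = (1/(-143 + 136) - 16060) + 33440 = (1/(-7) - 16060) + 33440 = (-⅐ - 16060) + 33440 = -112421/7 + 33440 = 121659/7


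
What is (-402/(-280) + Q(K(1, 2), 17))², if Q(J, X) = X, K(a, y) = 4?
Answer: 6661561/19600 ≈ 339.88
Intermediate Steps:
(-402/(-280) + Q(K(1, 2), 17))² = (-402/(-280) + 17)² = (-402*(-1/280) + 17)² = (201/140 + 17)² = (2581/140)² = 6661561/19600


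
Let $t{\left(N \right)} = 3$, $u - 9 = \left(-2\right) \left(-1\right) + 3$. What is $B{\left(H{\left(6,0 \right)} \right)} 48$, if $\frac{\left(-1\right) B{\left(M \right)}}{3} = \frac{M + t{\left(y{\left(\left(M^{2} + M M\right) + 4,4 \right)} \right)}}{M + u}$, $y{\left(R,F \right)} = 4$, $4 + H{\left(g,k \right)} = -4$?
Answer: $120$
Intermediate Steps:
$H{\left(g,k \right)} = -8$ ($H{\left(g,k \right)} = -4 - 4 = -8$)
$u = 14$ ($u = 9 + \left(\left(-2\right) \left(-1\right) + 3\right) = 9 + \left(2 + 3\right) = 9 + 5 = 14$)
$B{\left(M \right)} = - \frac{3 \left(3 + M\right)}{14 + M}$ ($B{\left(M \right)} = - 3 \frac{M + 3}{M + 14} = - 3 \frac{3 + M}{14 + M} = - \frac{3 \left(3 + M\right)}{14 + M}$)
$B{\left(H{\left(6,0 \right)} \right)} 48 = \frac{3 \left(-3 - -8\right)}{14 - 8} \cdot 48 = \frac{3 \left(-3 + 8\right)}{6} \cdot 48 = 3 \cdot \frac{1}{6} \cdot 5 \cdot 48 = \frac{5}{2} \cdot 48 = 120$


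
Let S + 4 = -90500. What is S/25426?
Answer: -45252/12713 ≈ -3.5595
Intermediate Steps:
S = -90504 (S = -4 - 90500 = -90504)
S/25426 = -90504/25426 = -90504*1/25426 = -45252/12713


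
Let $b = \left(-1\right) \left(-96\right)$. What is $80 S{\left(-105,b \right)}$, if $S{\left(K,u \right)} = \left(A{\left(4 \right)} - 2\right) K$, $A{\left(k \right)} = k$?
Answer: $-16800$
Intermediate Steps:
$b = 96$
$S{\left(K,u \right)} = 2 K$ ($S{\left(K,u \right)} = \left(4 - 2\right) K = 2 K$)
$80 S{\left(-105,b \right)} = 80 \cdot 2 \left(-105\right) = 80 \left(-210\right) = -16800$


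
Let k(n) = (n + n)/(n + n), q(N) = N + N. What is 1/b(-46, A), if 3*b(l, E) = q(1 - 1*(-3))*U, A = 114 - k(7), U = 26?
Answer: 3/208 ≈ 0.014423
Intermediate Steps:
q(N) = 2*N
k(n) = 1 (k(n) = (2*n)/((2*n)) = (2*n)*(1/(2*n)) = 1)
A = 113 (A = 114 - 1*1 = 114 - 1 = 113)
b(l, E) = 208/3 (b(l, E) = ((2*(1 - 1*(-3)))*26)/3 = ((2*(1 + 3))*26)/3 = ((2*4)*26)/3 = (8*26)/3 = (1/3)*208 = 208/3)
1/b(-46, A) = 1/(208/3) = 3/208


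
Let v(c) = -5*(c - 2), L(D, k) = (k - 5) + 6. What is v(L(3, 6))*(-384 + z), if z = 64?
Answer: 8000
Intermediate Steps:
L(D, k) = 1 + k (L(D, k) = (-5 + k) + 6 = 1 + k)
v(c) = 10 - 5*c (v(c) = -5*(-2 + c) = 10 - 5*c)
v(L(3, 6))*(-384 + z) = (10 - 5*(1 + 6))*(-384 + 64) = (10 - 5*7)*(-320) = (10 - 35)*(-320) = -25*(-320) = 8000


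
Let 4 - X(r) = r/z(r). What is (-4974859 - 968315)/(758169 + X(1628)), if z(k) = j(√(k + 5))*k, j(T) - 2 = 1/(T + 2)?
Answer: -14660111862308085/1870194891701528 + 2971587*√1633/1870194891701528 ≈ -7.8388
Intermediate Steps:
j(T) = 2 + 1/(2 + T) (j(T) = 2 + 1/(T + 2) = 2 + 1/(2 + T))
z(k) = k*(5 + 2*√(5 + k))/(2 + √(5 + k)) (z(k) = ((5 + 2*√(k + 5))/(2 + √(k + 5)))*k = ((5 + 2*√(5 + k))/(2 + √(5 + k)))*k = k*(5 + 2*√(5 + k))/(2 + √(5 + k)))
X(r) = 4 - (2 + √(5 + r))/(5 + 2*√(5 + r)) (X(r) = 4 - r/(r*(5 + 2*√(5 + r))/(2 + √(5 + r))) = 4 - r*(2 + √(5 + r))/(r*(5 + 2*√(5 + r))) = 4 - (2 + √(5 + r))/(5 + 2*√(5 + r)))
(-4974859 - 968315)/(758169 + X(1628)) = (-4974859 - 968315)/(758169 + (18 + 7*√(5 + 1628))/(5 + 2*√(5 + 1628))) = -5943174/(758169 + (18 + 7*√1633)/(5 + 2*√1633))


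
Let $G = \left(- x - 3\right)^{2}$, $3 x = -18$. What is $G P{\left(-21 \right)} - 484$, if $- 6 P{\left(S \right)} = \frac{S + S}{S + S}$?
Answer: $- \frac{971}{2} \approx -485.5$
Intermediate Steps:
$x = -6$ ($x = \frac{1}{3} \left(-18\right) = -6$)
$P{\left(S \right)} = - \frac{1}{6}$ ($P{\left(S \right)} = - \frac{\left(S + S\right) \frac{1}{S + S}}{6} = - \frac{2 S \frac{1}{2 S}}{6} = \left(- \frac{1}{6}\right) 1 = - \frac{1}{6}$)
$G = 9$ ($G = \left(\left(-1\right) \left(-6\right) - 3\right)^{2} = \left(6 - 3\right)^{2} = 3^{2} = 9$)
$G P{\left(-21 \right)} - 484 = 9 \left(- \frac{1}{6}\right) - 484 = - \frac{3}{2} - 484 = - \frac{971}{2}$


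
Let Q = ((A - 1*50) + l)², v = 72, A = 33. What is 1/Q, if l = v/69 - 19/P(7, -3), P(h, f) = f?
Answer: 4761/440896 ≈ 0.010798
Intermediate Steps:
l = 509/69 (l = 72/69 - 19/(-3) = 72*(1/69) - 19*(-⅓) = 24/23 + 19/3 = 509/69 ≈ 7.3768)
Q = 440896/4761 (Q = ((33 - 1*50) + 509/69)² = ((33 - 50) + 509/69)² = (-17 + 509/69)² = (-664/69)² = 440896/4761 ≈ 92.606)
1/Q = 1/(440896/4761) = 4761/440896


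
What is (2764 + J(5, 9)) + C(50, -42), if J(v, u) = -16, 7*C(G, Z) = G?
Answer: 19286/7 ≈ 2755.1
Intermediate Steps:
C(G, Z) = G/7
(2764 + J(5, 9)) + C(50, -42) = (2764 - 16) + (⅐)*50 = 2748 + 50/7 = 19286/7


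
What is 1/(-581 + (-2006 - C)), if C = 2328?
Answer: -1/4915 ≈ -0.00020346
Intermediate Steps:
1/(-581 + (-2006 - C)) = 1/(-581 + (-2006 - 1*2328)) = 1/(-581 + (-2006 - 2328)) = 1/(-581 - 4334) = 1/(-4915) = -1/4915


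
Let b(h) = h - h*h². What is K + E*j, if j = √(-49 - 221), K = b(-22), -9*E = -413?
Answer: 10626 + 413*I*√30/3 ≈ 10626.0 + 754.03*I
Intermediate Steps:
E = 413/9 (E = -⅑*(-413) = 413/9 ≈ 45.889)
b(h) = h - h³
K = 10626 (K = -22 - 1*(-22)³ = -22 - 1*(-10648) = -22 + 10648 = 10626)
j = 3*I*√30 (j = √(-270) = 3*I*√30 ≈ 16.432*I)
K + E*j = 10626 + 413*(3*I*√30)/9 = 10626 + 413*I*√30/3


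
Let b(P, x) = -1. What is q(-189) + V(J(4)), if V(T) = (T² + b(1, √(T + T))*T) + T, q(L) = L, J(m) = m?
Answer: -173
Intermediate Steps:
V(T) = T² (V(T) = (T² - T) + T = T²)
q(-189) + V(J(4)) = -189 + 4² = -189 + 16 = -173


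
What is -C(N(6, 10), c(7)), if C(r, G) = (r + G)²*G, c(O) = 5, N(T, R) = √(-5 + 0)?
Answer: -100 - 50*I*√5 ≈ -100.0 - 111.8*I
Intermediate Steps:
N(T, R) = I*√5 (N(T, R) = √(-5) = I*√5)
C(r, G) = G*(G + r)² (C(r, G) = (G + r)²*G = G*(G + r)²)
-C(N(6, 10), c(7)) = -5*(5 + I*√5)²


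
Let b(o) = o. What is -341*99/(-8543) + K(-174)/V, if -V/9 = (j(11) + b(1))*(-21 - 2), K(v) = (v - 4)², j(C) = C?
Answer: 88633442/5305203 ≈ 16.707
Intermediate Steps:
K(v) = (-4 + v)²
V = 2484 (V = -9*(11 + 1)*(-21 - 2) = -108*(-23) = -9*(-276) = 2484)
-341*99/(-8543) + K(-174)/V = -341*99/(-8543) + (-4 - 174)²/2484 = -33759*(-1/8543) + (-178)²*(1/2484) = 33759/8543 + 31684*(1/2484) = 33759/8543 + 7921/621 = 88633442/5305203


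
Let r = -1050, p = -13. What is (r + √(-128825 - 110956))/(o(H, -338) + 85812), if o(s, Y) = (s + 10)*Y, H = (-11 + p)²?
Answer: 525/56128 - I*√239781/112256 ≈ 0.0093536 - 0.0043621*I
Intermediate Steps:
H = 576 (H = (-11 - 13)² = (-24)² = 576)
o(s, Y) = Y*(10 + s) (o(s, Y) = (10 + s)*Y = Y*(10 + s))
(r + √(-128825 - 110956))/(o(H, -338) + 85812) = (-1050 + √(-128825 - 110956))/(-338*(10 + 576) + 85812) = (-1050 + √(-239781))/(-338*586 + 85812) = (-1050 + I*√239781)/(-198068 + 85812) = (-1050 + I*√239781)/(-112256) = (-1050 + I*√239781)*(-1/112256) = 525/56128 - I*√239781/112256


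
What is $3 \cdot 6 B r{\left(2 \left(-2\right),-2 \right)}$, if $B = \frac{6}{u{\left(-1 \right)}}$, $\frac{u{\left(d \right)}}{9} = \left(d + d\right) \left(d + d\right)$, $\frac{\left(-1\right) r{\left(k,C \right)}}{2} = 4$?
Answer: $-24$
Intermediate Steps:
$r{\left(k,C \right)} = -8$ ($r{\left(k,C \right)} = \left(-2\right) 4 = -8$)
$u{\left(d \right)} = 36 d^{2}$ ($u{\left(d \right)} = 9 \left(d + d\right) \left(d + d\right) = 9 \cdot 2 d 2 d = 9 \cdot 4 d^{2} = 36 d^{2}$)
$B = \frac{1}{6}$ ($B = \frac{6}{36 \left(-1\right)^{2}} = \frac{6}{36 \cdot 1} = \frac{6}{36} = 6 \cdot \frac{1}{36} = \frac{1}{6} \approx 0.16667$)
$3 \cdot 6 B r{\left(2 \left(-2\right),-2 \right)} = 3 \cdot 6 \cdot \frac{1}{6} \left(-8\right) = 3 \cdot 1 \left(-8\right) = 3 \left(-8\right) = -24$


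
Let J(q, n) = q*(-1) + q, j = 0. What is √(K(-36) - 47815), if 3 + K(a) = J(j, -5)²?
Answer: I*√47818 ≈ 218.67*I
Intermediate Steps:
J(q, n) = 0 (J(q, n) = -q + q = 0)
K(a) = -3 (K(a) = -3 + 0² = -3 + 0 = -3)
√(K(-36) - 47815) = √(-3 - 47815) = √(-47818) = I*√47818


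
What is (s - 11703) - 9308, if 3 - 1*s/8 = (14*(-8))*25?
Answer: 1413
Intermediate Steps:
s = 22424 (s = 24 - 8*14*(-8)*25 = 24 - (-896)*25 = 24 - 8*(-2800) = 24 + 22400 = 22424)
(s - 11703) - 9308 = (22424 - 11703) - 9308 = 10721 - 9308 = 1413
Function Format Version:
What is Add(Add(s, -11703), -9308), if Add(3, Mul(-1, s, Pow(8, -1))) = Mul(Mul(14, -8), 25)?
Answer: 1413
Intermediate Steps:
s = 22424 (s = Add(24, Mul(-8, Mul(Mul(14, -8), 25))) = Add(24, Mul(-8, Mul(-112, 25))) = Add(24, Mul(-8, -2800)) = Add(24, 22400) = 22424)
Add(Add(s, -11703), -9308) = Add(Add(22424, -11703), -9308) = Add(10721, -9308) = 1413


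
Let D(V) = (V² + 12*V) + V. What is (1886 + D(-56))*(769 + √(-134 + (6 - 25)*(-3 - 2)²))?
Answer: 3302086 + 4294*I*√609 ≈ 3.3021e+6 + 1.0597e+5*I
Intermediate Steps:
D(V) = V² + 13*V
(1886 + D(-56))*(769 + √(-134 + (6 - 25)*(-3 - 2)²)) = (1886 - 56*(13 - 56))*(769 + √(-134 + (6 - 25)*(-3 - 2)²)) = (1886 - 56*(-43))*(769 + √(-134 - 19*(-5)²)) = (1886 + 2408)*(769 + √(-134 - 19*25)) = 4294*(769 + √(-134 - 475)) = 4294*(769 + √(-609)) = 4294*(769 + I*√609) = 3302086 + 4294*I*√609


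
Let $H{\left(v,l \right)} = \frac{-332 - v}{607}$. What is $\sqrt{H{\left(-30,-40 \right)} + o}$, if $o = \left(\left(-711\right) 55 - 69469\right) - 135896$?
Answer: $\frac{2 i \sqrt{22518727586}}{607} \approx 494.44 i$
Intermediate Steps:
$o = -244470$ ($o = \left(-39105 - 69469\right) - 135896 = -108574 - 135896 = -244470$)
$H{\left(v,l \right)} = - \frac{332}{607} - \frac{v}{607}$ ($H{\left(v,l \right)} = \left(-332 - v\right) \frac{1}{607} = - \frac{332}{607} - \frac{v}{607}$)
$\sqrt{H{\left(-30,-40 \right)} + o} = \sqrt{\left(- \frac{332}{607} - - \frac{30}{607}\right) - 244470} = \sqrt{\left(- \frac{332}{607} + \frac{30}{607}\right) - 244470} = \sqrt{- \frac{302}{607} - 244470} = \sqrt{- \frac{148393592}{607}} = \frac{2 i \sqrt{22518727586}}{607}$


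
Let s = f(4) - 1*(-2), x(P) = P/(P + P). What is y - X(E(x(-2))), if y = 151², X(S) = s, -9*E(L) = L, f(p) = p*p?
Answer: 22783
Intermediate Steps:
f(p) = p²
x(P) = ½ (x(P) = P/((2*P)) = (1/(2*P))*P = ½)
E(L) = -L/9
s = 18 (s = 4² - 1*(-2) = 16 + 2 = 18)
X(S) = 18
y = 22801
y - X(E(x(-2))) = 22801 - 1*18 = 22801 - 18 = 22783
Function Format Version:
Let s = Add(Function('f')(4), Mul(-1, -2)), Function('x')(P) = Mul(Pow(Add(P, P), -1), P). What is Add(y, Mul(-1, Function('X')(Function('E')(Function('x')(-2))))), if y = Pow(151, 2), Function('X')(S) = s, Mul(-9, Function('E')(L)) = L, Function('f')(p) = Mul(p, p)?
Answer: 22783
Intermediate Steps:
Function('f')(p) = Pow(p, 2)
Function('x')(P) = Rational(1, 2) (Function('x')(P) = Mul(Pow(Mul(2, P), -1), P) = Mul(Mul(Rational(1, 2), Pow(P, -1)), P) = Rational(1, 2))
Function('E')(L) = Mul(Rational(-1, 9), L)
s = 18 (s = Add(Pow(4, 2), Mul(-1, -2)) = Add(16, 2) = 18)
Function('X')(S) = 18
y = 22801
Add(y, Mul(-1, Function('X')(Function('E')(Function('x')(-2))))) = Add(22801, Mul(-1, 18)) = Add(22801, -18) = 22783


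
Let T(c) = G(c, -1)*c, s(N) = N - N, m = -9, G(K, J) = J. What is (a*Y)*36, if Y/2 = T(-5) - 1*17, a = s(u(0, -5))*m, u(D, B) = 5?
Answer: 0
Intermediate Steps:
s(N) = 0
a = 0 (a = 0*(-9) = 0)
T(c) = -c
Y = -24 (Y = 2*(-1*(-5) - 1*17) = 2*(5 - 17) = 2*(-12) = -24)
(a*Y)*36 = (0*(-24))*36 = 0*36 = 0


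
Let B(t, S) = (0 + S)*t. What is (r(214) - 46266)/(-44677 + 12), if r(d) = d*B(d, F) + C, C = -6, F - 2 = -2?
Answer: 46272/44665 ≈ 1.0360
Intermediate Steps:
F = 0 (F = 2 - 2 = 0)
B(t, S) = S*t
r(d) = -6 (r(d) = d*(0*d) - 6 = d*0 - 6 = 0 - 6 = -6)
(r(214) - 46266)/(-44677 + 12) = (-6 - 46266)/(-44677 + 12) = -46272/(-44665) = -46272*(-1/44665) = 46272/44665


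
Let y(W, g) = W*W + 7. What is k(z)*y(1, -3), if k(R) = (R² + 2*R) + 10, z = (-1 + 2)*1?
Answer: 104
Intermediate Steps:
z = 1 (z = 1*1 = 1)
y(W, g) = 7 + W² (y(W, g) = W² + 7 = 7 + W²)
k(R) = 10 + R² + 2*R
k(z)*y(1, -3) = (10 + 1² + 2*1)*(7 + 1²) = (10 + 1 + 2)*(7 + 1) = 13*8 = 104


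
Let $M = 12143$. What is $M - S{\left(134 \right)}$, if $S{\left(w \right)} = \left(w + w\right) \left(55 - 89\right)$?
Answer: $21255$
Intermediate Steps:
$S{\left(w \right)} = - 68 w$ ($S{\left(w \right)} = 2 w \left(-34\right) = - 68 w$)
$M - S{\left(134 \right)} = 12143 - \left(-68\right) 134 = 12143 - -9112 = 12143 + 9112 = 21255$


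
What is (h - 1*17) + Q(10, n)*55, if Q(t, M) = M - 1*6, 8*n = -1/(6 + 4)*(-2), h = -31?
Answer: -3013/8 ≈ -376.63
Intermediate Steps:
n = 1/40 (n = (-1/(6 + 4)*(-2))/8 = (-1/10*(-2))/8 = (1/8)*(1/5) = 1/40 ≈ 0.025000)
Q(t, M) = -6 + M (Q(t, M) = M - 6 = -6 + M)
(h - 1*17) + Q(10, n)*55 = (-31 - 1*17) + (-6 + 1/40)*55 = (-31 - 17) - 239/40*55 = -48 - 2629/8 = -3013/8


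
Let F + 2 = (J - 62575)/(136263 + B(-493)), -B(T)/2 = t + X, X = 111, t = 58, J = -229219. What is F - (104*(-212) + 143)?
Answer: 2976873481/135925 ≈ 21901.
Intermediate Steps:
B(T) = -338 (B(T) = -2*(58 + 111) = -2*169 = -338)
F = -563644/135925 (F = -2 + (-229219 - 62575)/(136263 - 338) = -2 - 291794/135925 = -563644/135925 ≈ -4.1467)
F - (104*(-212) + 143) = -563644/135925 - (104*(-212) + 143) = -563644/135925 - (-22048 + 143) = -563644/135925 - 1*(-21905) = -563644/135925 + 21905 = 2976873481/135925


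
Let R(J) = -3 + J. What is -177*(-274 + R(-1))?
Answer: 49206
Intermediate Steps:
-177*(-274 + R(-1)) = -177*(-274 + (-3 - 1)) = -177*(-274 - 4) = -177*(-278) = 49206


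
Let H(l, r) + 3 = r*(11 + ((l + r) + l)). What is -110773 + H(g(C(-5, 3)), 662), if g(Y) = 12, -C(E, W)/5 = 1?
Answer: 350638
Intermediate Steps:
C(E, W) = -5 (C(E, W) = -5*1 = -5)
H(l, r) = -3 + r*(11 + r + 2*l) (H(l, r) = -3 + r*(11 + ((l + r) + l)) = -3 + r*(11 + (r + 2*l)) = -3 + r*(11 + r + 2*l))
-110773 + H(g(C(-5, 3)), 662) = -110773 + (-3 + 662² + 11*662 + 2*12*662) = -110773 + (-3 + 438244 + 7282 + 15888) = -110773 + 461411 = 350638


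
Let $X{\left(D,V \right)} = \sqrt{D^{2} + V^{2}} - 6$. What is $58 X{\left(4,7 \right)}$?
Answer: $-348 + 58 \sqrt{65} \approx 119.61$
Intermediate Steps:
$X{\left(D,V \right)} = -6 + \sqrt{D^{2} + V^{2}}$ ($X{\left(D,V \right)} = \sqrt{D^{2} + V^{2}} - 6 = -6 + \sqrt{D^{2} + V^{2}}$)
$58 X{\left(4,7 \right)} = 58 \left(-6 + \sqrt{4^{2} + 7^{2}}\right) = 58 \left(-6 + \sqrt{16 + 49}\right) = 58 \left(-6 + \sqrt{65}\right) = -348 + 58 \sqrt{65}$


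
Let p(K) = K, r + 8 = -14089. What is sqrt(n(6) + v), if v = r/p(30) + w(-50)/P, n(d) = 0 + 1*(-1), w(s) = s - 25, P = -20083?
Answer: I*sqrt(18992512580510)/200830 ≈ 21.7*I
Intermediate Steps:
r = -14097 (r = -8 - 14089 = -14097)
w(s) = -25 + s
n(d) = -1 (n(d) = 0 - 1 = -1)
v = -94369267/200830 (v = -14097/30 + (-25 - 50)/(-20083) = -14097*1/30 - 75*(-1/20083) = -4699/10 + 75/20083 = -94369267/200830 ≈ -469.90)
sqrt(n(6) + v) = sqrt(-1 - 94369267/200830) = sqrt(-94570097/200830) = I*sqrt(18992512580510)/200830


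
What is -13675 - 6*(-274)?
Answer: -12031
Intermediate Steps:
-13675 - 6*(-274) = -13675 - 1*(-1644) = -13675 + 1644 = -12031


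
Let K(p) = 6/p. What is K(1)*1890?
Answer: 11340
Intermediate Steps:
K(1)*1890 = (6/1)*1890 = (6*1)*1890 = 6*1890 = 11340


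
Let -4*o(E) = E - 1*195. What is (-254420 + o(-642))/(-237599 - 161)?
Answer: 1016843/951040 ≈ 1.0692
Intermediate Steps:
o(E) = 195/4 - E/4 (o(E) = -(E - 1*195)/4 = -(E - 195)/4 = -(-195 + E)/4 = 195/4 - E/4)
(-254420 + o(-642))/(-237599 - 161) = (-254420 + (195/4 - ¼*(-642)))/(-237599 - 161) = (-254420 + (195/4 + 321/2))/(-237760) = (-254420 + 837/4)*(-1/237760) = -1016843/4*(-1/237760) = 1016843/951040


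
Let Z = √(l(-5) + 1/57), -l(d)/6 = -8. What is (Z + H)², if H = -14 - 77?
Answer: (5187 - √156009)²/3249 ≈ 7067.9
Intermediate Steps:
l(d) = 48 (l(d) = -6*(-8) = 48)
H = -91
Z = √156009/57 (Z = √(48 + 1/57) = √(2737/57) = √156009/57 ≈ 6.9295)
(Z + H)² = (√156009/57 - 91)² = (-91 + √156009/57)²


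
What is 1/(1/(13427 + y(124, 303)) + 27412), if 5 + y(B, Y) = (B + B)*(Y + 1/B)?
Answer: 88568/2427826017 ≈ 3.6480e-5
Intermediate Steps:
y(B, Y) = -5 + 2*B*(Y + 1/B) (y(B, Y) = -5 + (B + B)*(Y + 1/B) = -5 + (2*B)*(Y + 1/B) = -5 + 2*B*(Y + 1/B))
1/(1/(13427 + y(124, 303)) + 27412) = 1/(1/(13427 + (-3 + 2*124*303)) + 27412) = 1/(1/(13427 + (-3 + 75144)) + 27412) = 1/(1/(13427 + 75141) + 27412) = 1/(1/88568 + 27412) = 1/(2427826017/88568) = 88568/2427826017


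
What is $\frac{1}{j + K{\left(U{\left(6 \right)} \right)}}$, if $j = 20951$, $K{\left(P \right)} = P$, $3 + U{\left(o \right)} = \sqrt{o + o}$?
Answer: $\frac{5237}{109704673} - \frac{\sqrt{3}}{219409346} \approx 4.7729 \cdot 10^{-5}$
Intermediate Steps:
$U{\left(o \right)} = -3 + \sqrt{2} \sqrt{o}$ ($U{\left(o \right)} = -3 + \sqrt{o + o} = -3 + \sqrt{2 o} = -3 + \sqrt{2} \sqrt{o}$)
$\frac{1}{j + K{\left(U{\left(6 \right)} \right)}} = \frac{1}{20951 - \left(3 - \sqrt{2} \sqrt{6}\right)} = \frac{1}{20951 - \left(3 - 2 \sqrt{3}\right)} = \frac{1}{20948 + 2 \sqrt{3}}$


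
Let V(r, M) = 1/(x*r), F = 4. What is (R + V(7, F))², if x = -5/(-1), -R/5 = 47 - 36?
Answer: 3701776/1225 ≈ 3021.9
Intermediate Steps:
R = -55 (R = -5*(47 - 36) = -5*11 = -55)
x = 5 (x = -5*(-1) = 5)
V(r, M) = 1/(5*r)
(R + V(7, F))² = (-55 + (⅕)/7)² = (-55 + (⅕)*(⅐))² = (-55 + 1/35)² = (-1924/35)² = 3701776/1225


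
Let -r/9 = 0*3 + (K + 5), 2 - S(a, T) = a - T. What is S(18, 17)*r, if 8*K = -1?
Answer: -351/8 ≈ -43.875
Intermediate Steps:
K = -1/8 (K = (1/8)*(-1) = -1/8 ≈ -0.12500)
S(a, T) = 2 + T - a (S(a, T) = 2 - (a - T) = 2 + (T - a) = 2 + T - a)
r = -351/8 (r = -9*(0*3 + (-1/8 + 5)) = -9*(0 + 39/8) = -9*39/8 = -351/8 ≈ -43.875)
S(18, 17)*r = (2 + 17 - 1*18)*(-351/8) = (2 + 17 - 18)*(-351/8) = 1*(-351/8) = -351/8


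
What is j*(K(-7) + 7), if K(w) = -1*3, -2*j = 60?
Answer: -120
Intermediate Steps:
j = -30 (j = -1/2*60 = -30)
K(w) = -3
j*(K(-7) + 7) = -30*(-3 + 7) = -30*4 = -120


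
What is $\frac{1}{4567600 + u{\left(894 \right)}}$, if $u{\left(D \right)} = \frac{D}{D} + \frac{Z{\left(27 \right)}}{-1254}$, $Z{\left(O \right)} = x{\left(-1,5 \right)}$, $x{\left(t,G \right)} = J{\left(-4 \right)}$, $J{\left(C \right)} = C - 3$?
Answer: $\frac{1254}{5727771661} \approx 2.1893 \cdot 10^{-7}$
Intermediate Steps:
$J{\left(C \right)} = -3 + C$ ($J{\left(C \right)} = C - 3 = -3 + C$)
$x{\left(t,G \right)} = -7$ ($x{\left(t,G \right)} = -3 - 4 = -7$)
$Z{\left(O \right)} = -7$
$u{\left(D \right)} = \frac{1261}{1254}$ ($u{\left(D \right)} = \frac{D}{D} - \frac{7}{-1254} = 1 - - \frac{7}{1254} = 1 + \frac{7}{1254} = \frac{1261}{1254}$)
$\frac{1}{4567600 + u{\left(894 \right)}} = \frac{1}{4567600 + \frac{1261}{1254}} = \frac{1}{\frac{5727771661}{1254}} = \frac{1254}{5727771661}$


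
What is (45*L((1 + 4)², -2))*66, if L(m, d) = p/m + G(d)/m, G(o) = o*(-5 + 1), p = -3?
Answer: 594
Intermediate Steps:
G(o) = -4*o (G(o) = o*(-4) = -4*o)
L(m, d) = -3/m - 4*d/m (L(m, d) = -3/m + (-4*d)/m = -3/m - 4*d/m)
(45*L((1 + 4)², -2))*66 = (45*((-3 - 4*(-2))/((1 + 4)²)))*66 = (45*((-3 + 8)/(5²)))*66 = (45*(5/25))*66 = (45*((1/25)*5))*66 = (45*(⅕))*66 = 9*66 = 594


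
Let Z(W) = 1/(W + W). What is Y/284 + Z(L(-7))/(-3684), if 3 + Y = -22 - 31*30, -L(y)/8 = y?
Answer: -98510231/29295168 ≈ -3.3627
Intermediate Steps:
L(y) = -8*y
Z(W) = 1/(2*W)
Y = -955 (Y = -3 + (-22 - 31*30) = -3 + (-22 - 930) = -3 - 952 = -955)
Y/284 + Z(L(-7))/(-3684) = -955/284 + (1/(2*((-8*(-7)))))/(-3684) = -955*1/284 + ((½)/56)*(-1/3684) = -955/284 + ((½)*(1/56))*(-1/3684) = -955/284 + (1/112)*(-1/3684) = -955/284 - 1/412608 = -98510231/29295168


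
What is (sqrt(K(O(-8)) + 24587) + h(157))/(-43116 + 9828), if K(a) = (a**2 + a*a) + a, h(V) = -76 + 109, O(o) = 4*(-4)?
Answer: -11/11096 - sqrt(2787)/11096 ≈ -0.0057491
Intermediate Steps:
O(o) = -16
h(V) = 33
K(a) = a + 2*a**2 (K(a) = (a**2 + a**2) + a = 2*a**2 + a = a + 2*a**2)
(sqrt(K(O(-8)) + 24587) + h(157))/(-43116 + 9828) = (sqrt(-16*(1 + 2*(-16)) + 24587) + 33)/(-43116 + 9828) = (sqrt(-16*(1 - 32) + 24587) + 33)/(-33288) = (sqrt(-16*(-31) + 24587) + 33)*(-1/33288) = (sqrt(496 + 24587) + 33)*(-1/33288) = (sqrt(25083) + 33)*(-1/33288) = (3*sqrt(2787) + 33)*(-1/33288) = (33 + 3*sqrt(2787))*(-1/33288) = -11/11096 - sqrt(2787)/11096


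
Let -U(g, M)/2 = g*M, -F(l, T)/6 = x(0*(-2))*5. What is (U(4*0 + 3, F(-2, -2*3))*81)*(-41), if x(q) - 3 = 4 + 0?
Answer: -4184460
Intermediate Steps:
x(q) = 7 (x(q) = 3 + (4 + 0) = 3 + 4 = 7)
F(l, T) = -210 (F(l, T) = -42*5 = -6*35 = -210)
U(g, M) = -2*M*g (U(g, M) = -2*g*M = -2*M*g)
(U(4*0 + 3, F(-2, -2*3))*81)*(-41) = (-2*(-210)*(4*0 + 3)*81)*(-41) = (-2*(-210)*(0 + 3)*81)*(-41) = (-2*(-210)*3*81)*(-41) = (1260*81)*(-41) = 102060*(-41) = -4184460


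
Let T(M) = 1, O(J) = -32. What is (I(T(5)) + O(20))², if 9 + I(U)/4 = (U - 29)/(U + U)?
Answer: 15376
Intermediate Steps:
I(U) = -36 + 2*(-29 + U)/U (I(U) = -36 + 4*((U - 29)/(U + U)) = -36 + 4*((-29 + U)/((2*U))) = -36 + 4*((-29 + U)*(1/(2*U))) = -36 + 4*((-29 + U)/(2*U)) = -36 + 2*(-29 + U)/U)
(I(T(5)) + O(20))² = ((-34 - 58/1) - 32)² = ((-34 - 58*1) - 32)² = ((-34 - 58) - 32)² = (-92 - 32)² = (-124)² = 15376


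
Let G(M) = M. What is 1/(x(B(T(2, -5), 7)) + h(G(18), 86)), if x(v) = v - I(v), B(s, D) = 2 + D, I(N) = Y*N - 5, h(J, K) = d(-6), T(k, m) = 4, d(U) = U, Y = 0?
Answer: ⅛ ≈ 0.12500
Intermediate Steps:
h(J, K) = -6
I(N) = -5 (I(N) = 0*N - 5 = 0 - 5 = -5)
x(v) = 5 + v (x(v) = v - 1*(-5) = v + 5 = 5 + v)
1/(x(B(T(2, -5), 7)) + h(G(18), 86)) = 1/((5 + (2 + 7)) - 6) = 1/((5 + 9) - 6) = 1/(14 - 6) = 1/8 = ⅛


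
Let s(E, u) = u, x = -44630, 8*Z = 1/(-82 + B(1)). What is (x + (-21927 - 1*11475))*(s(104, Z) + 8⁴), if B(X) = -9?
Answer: -29085325798/91 ≈ -3.1962e+8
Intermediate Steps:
Z = -1/728 (Z = 1/(8*(-82 - 9)) = (⅛)/(-91) = (⅛)*(-1/91) = -1/728 ≈ -0.0013736)
(x + (-21927 - 1*11475))*(s(104, Z) + 8⁴) = (-44630 + (-21927 - 1*11475))*(-1/728 + 8⁴) = (-44630 + (-21927 - 11475))*(-1/728 + 4096) = (-44630 - 33402)*(2981887/728) = -78032*2981887/728 = -29085325798/91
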